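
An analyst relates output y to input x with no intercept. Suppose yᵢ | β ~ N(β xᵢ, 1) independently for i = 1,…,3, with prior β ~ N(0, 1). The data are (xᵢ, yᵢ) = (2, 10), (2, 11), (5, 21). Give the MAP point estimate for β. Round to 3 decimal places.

log p(β | y) = −Σ(yᵢ − βxᵢ)²/(2·1) − β²/(2·1) + const.
Setting the derivative to zero: Σxᵢ(yᵢ − βxᵢ)/1 − β/1 = 0, so β = Σxᵢyᵢ / (Σxᵢ² + σ²/τ²).
Σxᵢyᵢ = 2·10 + 2·11 + 5·21 = 147; Σxᵢ² = 33; σ²/τ² = 1.
β̂_MAP = 147 / (33 + 1) = 147/34 ≈ 4.324.

β̂_MAP = 4.324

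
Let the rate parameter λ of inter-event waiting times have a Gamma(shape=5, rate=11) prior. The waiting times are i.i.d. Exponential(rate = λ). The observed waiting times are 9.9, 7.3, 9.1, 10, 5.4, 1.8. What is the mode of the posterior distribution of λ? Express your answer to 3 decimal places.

The Exponential(rate=λ) likelihood is ∝ λ^n e^(−λΣtᵢ). Here n = 6 and Σtᵢ = 9.9 + 7.3 + 9.1 + 10 + 5.4 + 1.8 = 43.5.
Posterior ∝ λ^4e^(−11λ) · λ^6e^(−43.5λ) = λ^10e^(−54.5λ), i.e. Gamma(11, 54.5).
Mode = (a−1)/b = 10/54.5 ≈ 0.183.

λ̂_MAP = 0.183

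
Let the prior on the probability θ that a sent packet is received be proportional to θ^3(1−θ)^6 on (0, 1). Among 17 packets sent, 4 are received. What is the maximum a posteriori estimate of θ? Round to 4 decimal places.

The prior density ∝ θ^3(1−θ)^6 is the kernel of Beta(4, 7).
Data: 4 successes in 17 trials. The binomial likelihood contributes θ^4(1−θ)^13, so the posterior is Beta(4+4, 7+13) = Beta(8, 20).
For Beta(a, b) with a, b > 1 the mode is (a−1)/(a+b−2) = 7/26 ≈ 0.2692.

θ̂_MAP = 0.2692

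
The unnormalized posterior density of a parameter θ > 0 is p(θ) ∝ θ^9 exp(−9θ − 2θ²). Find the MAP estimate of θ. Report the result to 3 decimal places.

θ̂_MAP = 0.750

ℓ'(θ) = 9/θ − 9 − 4θ. Setting this to zero and multiplying by θ: 4θ² + 9θ − 9 = 0.
θ = (−9 + √(9² + 4·4·9)) / (2·4) = (−9 + √225) / 8 = (−9 + 15)/8 = 3/4.
ℓ''(θ) = −9/θ² − 4 < 0, confirming a maximum.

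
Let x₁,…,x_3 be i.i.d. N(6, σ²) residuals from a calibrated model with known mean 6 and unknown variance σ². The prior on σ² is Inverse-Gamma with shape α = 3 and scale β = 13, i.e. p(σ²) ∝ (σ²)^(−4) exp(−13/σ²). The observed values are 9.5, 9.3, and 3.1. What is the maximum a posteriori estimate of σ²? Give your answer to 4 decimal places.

Sum of squared deviations about the known mean: SS = (9.5−6)² + (9.3−6)² + (3.1−6)² = 31.55.
The Normal likelihood contributes (σ²)^(−n/2) exp(−SS/(2σ²)), so the posterior is Inverse-Gamma(α + n/2, β + SS/2) = Inverse-Gamma(4.5, 28.775).
The mode of Inverse-Gamma(a, b) is b/(a+1) = 28.775/5.5 ≈ 5.2318.

σ̂²_MAP = 5.2318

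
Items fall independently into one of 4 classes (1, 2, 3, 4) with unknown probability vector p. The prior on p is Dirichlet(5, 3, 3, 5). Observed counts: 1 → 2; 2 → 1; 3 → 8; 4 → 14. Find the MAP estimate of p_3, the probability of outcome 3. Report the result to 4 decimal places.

MAP estimate: 0.2703

The posterior is Dirichlet(αᵢ + nᵢ) = Dirichlet(7, 4, 11, 19).
For a Dirichlet(a₁,…,a_K) with all aᵢ > 1, the mode has j-th component (aⱼ − 1)/(Σaᵢ − K).
Here Σaᵢ = 41 and K = 4, so p_3 = (11 − 1)/(41 − 4) = 10/37 ≈ 0.2703.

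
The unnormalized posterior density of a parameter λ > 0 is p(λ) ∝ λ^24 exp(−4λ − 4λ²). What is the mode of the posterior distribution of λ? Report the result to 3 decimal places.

λ̂_MAP = 1.500

ℓ'(λ) = 24/λ − 4 − 8λ. Setting this to zero and multiplying by λ: 8λ² + 4λ − 24 = 0.
λ = (−4 + √(4² + 4·8·24)) / (2·8) = (−4 + √784) / 16 = (−4 + 28)/16 = 3/2.
ℓ''(λ) = −24/λ² − 8 < 0, confirming a maximum.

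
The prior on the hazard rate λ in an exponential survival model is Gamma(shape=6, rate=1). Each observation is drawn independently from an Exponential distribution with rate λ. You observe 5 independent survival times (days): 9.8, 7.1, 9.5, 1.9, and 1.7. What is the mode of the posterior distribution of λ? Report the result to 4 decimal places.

λ̂_MAP = 0.3226

The Exponential(rate=λ) likelihood is ∝ λ^n e^(−λΣtᵢ). Here n = 5 and Σtᵢ = 9.8 + 7.1 + 9.5 + 1.9 + 1.7 = 30.
Posterior ∝ λ^5e^(−1λ) · λ^5e^(−30λ) = λ^10e^(−31λ), i.e. Gamma(11, 31).
Mode = (a−1)/b = 10/31 ≈ 0.3226.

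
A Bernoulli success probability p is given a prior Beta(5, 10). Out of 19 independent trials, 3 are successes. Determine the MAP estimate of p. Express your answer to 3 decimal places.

Prior: Beta(5, 10).
Data: 3 successes in 19 trials. The binomial likelihood contributes p^3(1−p)^16, so the posterior is Beta(5+3, 10+16) = Beta(8, 26).
For Beta(a, b) with a, b > 1 the mode is (a−1)/(a+b−2) = 7/32 ≈ 0.219.

p̂_MAP = 0.219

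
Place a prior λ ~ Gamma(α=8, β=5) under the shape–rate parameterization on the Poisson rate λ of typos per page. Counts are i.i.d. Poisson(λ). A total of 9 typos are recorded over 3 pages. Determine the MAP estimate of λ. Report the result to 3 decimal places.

λ̂_MAP = 2.000

Σxᵢ = 9, n = 3.
Posterior ∝ λ^7e^(−5λ) · λ^9e^(−3λ) = λ^16e^(−8λ), i.e. Gamma(shape=17, rate=8).
The mode of a Gamma(a, b) with a ≥ 1 (shape–rate) is (a−1)/b = 16/8 ≈ 2.000.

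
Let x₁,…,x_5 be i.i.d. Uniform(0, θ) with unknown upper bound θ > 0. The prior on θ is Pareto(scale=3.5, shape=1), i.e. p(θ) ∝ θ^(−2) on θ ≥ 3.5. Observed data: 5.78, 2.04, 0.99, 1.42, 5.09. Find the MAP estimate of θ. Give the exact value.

The Uniform(0, θ) likelihood is θ^(−n) for θ ≥ max(xᵢ), zero otherwise. Here max(xᵢ) = 5.78.
Posterior ∝ θ^(−2) · θ^(−5) = θ^(−7) on θ ≥ max(3.5, 5.78) = 5.78.
This density is strictly decreasing in θ, so the posterior mode lies at the lower boundary of the support.

θ̂_MAP = 5.78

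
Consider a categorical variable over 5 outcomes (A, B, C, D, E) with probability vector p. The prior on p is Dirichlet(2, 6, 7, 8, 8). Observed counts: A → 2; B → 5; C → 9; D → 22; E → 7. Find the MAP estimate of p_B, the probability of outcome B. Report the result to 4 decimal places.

MAP estimate of p_B = 0.1408

The posterior is Dirichlet(αᵢ + nᵢ) = Dirichlet(4, 11, 16, 30, 15).
For a Dirichlet(a₁,…,a_K) with all aᵢ > 1, the mode has j-th component (aⱼ − 1)/(Σaᵢ − K).
Here Σaᵢ = 76 and K = 5, so p_B = (11 − 1)/(76 − 5) = 10/71 ≈ 0.1408.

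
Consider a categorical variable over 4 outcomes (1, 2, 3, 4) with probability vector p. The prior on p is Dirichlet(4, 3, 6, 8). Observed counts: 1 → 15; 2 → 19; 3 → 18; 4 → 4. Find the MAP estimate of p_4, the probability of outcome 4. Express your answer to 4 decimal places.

The posterior is Dirichlet(αᵢ + nᵢ) = Dirichlet(19, 22, 24, 12).
For a Dirichlet(a₁,…,a_K) with all aᵢ > 1, the mode has j-th component (aⱼ − 1)/(Σaᵢ − K).
Here Σaᵢ = 77 and K = 4, so p_4 = (12 − 1)/(77 − 4) = 11/73 ≈ 0.1507.

MAP estimate: 0.1507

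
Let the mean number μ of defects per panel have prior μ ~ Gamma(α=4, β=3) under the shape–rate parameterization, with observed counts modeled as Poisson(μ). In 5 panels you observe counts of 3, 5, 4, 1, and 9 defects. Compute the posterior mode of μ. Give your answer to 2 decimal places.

μ̂_MAP = 3.13

Σxᵢ = 3+5+4+1+9 = 22, with n = 5.
Posterior ∝ μ^3e^(−3μ) · μ^22e^(−5μ) = μ^25e^(−8μ), i.e. Gamma(shape=26, rate=8).
The mode of a Gamma(a, b) with a ≥ 1 (shape–rate) is (a−1)/b = 25/8 ≈ 3.13.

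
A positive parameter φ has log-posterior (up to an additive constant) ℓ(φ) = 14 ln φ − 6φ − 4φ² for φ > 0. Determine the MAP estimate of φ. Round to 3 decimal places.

φ̂_MAP = 1.000

ℓ'(φ) = 14/φ − 6 − 8φ. Setting this to zero and multiplying by φ: 8φ² + 6φ − 14 = 0.
φ = (−6 + √(6² + 4·8·14)) / (2·8) = (−6 + √484) / 16 = (−6 + 22)/16 = 1.
ℓ''(φ) = −14/φ² − 8 < 0, confirming a maximum.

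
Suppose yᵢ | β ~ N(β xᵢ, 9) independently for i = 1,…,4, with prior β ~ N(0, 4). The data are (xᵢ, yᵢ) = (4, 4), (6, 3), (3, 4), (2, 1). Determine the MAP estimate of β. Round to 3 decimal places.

β̂_MAP = 0.714

log p(β | y) = −Σ(yᵢ − βxᵢ)²/(2·9) − β²/(2·4) + const.
Setting the derivative to zero: Σxᵢ(yᵢ − βxᵢ)/9 − β/4 = 0, so β = Σxᵢyᵢ / (Σxᵢ² + σ²/τ²).
Σxᵢyᵢ = 4·4 + 6·3 + 3·4 + 2·1 = 48; Σxᵢ² = 65; σ²/τ² = 2.25.
β̂_MAP = 48 / (65 + 2.25) = 48/67.25 ≈ 0.714.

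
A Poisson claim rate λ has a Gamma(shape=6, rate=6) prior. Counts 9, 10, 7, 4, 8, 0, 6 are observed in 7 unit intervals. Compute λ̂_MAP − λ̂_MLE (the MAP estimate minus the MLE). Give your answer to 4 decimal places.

MAP − MLE = -2.5165

Σxᵢ = 44. Posterior is Gamma(50, 13); MAP = (50−1)/13 = 49/13 ≈ 3.76923.
MLE = x̄ = 44/7 ≈ 6.28571.
Difference = 49/13 − 44/7 = -229/91 ≈ -2.5165.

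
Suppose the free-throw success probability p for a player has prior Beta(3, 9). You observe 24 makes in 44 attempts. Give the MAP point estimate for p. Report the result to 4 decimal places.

Prior: Beta(3, 9).
Data: 24 successes in 44 trials. The binomial likelihood contributes p^24(1−p)^20, so the posterior is Beta(3+24, 9+20) = Beta(27, 29).
For Beta(a, b) with a, b > 1 the mode is (a−1)/(a+b−2) = 26/54 ≈ 0.4815.

p̂_MAP = 0.4815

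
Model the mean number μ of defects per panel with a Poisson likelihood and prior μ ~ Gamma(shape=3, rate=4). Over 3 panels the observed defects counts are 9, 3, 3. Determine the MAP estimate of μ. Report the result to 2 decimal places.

Σxᵢ = 9+3+3 = 15, with n = 3.
Posterior ∝ μ^2e^(−4μ) · μ^15e^(−3μ) = μ^17e^(−7μ), i.e. Gamma(shape=18, rate=7).
The mode of a Gamma(a, b) with a ≥ 1 (shape–rate) is (a−1)/b = 17/7 ≈ 2.43.

μ̂_MAP = 2.43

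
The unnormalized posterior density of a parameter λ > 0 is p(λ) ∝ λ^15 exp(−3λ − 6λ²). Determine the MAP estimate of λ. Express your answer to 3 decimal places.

ℓ'(λ) = 15/λ − 3 − 12λ. Setting this to zero and multiplying by λ: 12λ² + 3λ − 15 = 0.
λ = (−3 + √(3² + 4·12·15)) / (2·12) = (−3 + √729) / 24 = (−3 + 27)/24 = 1.
ℓ''(λ) = −15/λ² − 12 < 0, confirming a maximum.

λ̂_MAP = 1.000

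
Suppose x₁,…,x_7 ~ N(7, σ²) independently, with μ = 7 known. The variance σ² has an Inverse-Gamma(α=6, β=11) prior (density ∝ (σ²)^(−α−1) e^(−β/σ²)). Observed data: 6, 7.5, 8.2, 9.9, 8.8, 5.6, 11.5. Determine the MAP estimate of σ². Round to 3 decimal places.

Sum of squared deviations about the known mean: SS = (6−7)² + (7.5−7)² + (8.2−7)² + (9.9−7)² + (8.8−7)² + (5.6−7)² + (11.5−7)² = 36.55.
The Normal likelihood contributes (σ²)^(−n/2) exp(−SS/(2σ²)), so the posterior is Inverse-Gamma(α + n/2, β + SS/2) = Inverse-Gamma(9.5, 29.275).
The mode of Inverse-Gamma(a, b) is b/(a+1) = 29.275/10.5 ≈ 2.788.

σ̂²_MAP = 2.788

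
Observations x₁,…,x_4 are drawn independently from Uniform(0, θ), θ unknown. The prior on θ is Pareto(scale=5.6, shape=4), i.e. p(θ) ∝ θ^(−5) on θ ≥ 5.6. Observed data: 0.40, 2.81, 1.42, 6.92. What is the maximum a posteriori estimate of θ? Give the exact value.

The Uniform(0, θ) likelihood is θ^(−n) for θ ≥ max(xᵢ), zero otherwise. Here max(xᵢ) = 6.92.
Posterior ∝ θ^(−5) · θ^(−4) = θ^(−9) on θ ≥ max(5.6, 6.92) = 6.92.
This density is strictly decreasing in θ, so the posterior mode lies at the lower boundary of the support.

θ̂_MAP = 6.92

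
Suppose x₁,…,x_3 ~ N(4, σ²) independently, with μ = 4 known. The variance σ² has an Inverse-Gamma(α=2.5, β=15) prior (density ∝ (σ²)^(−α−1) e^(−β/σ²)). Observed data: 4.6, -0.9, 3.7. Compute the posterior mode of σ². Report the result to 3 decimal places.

Sum of squared deviations about the known mean: SS = (4.6−4)² + (-0.9−4)² + (3.7−4)² = 24.46.
The Normal likelihood contributes (σ²)^(−n/2) exp(−SS/(2σ²)), so the posterior is Inverse-Gamma(α + n/2, β + SS/2) = Inverse-Gamma(4, 27.23).
The mode of Inverse-Gamma(a, b) is b/(a+1) = 27.23/5 ≈ 5.446.

σ̂²_MAP = 5.446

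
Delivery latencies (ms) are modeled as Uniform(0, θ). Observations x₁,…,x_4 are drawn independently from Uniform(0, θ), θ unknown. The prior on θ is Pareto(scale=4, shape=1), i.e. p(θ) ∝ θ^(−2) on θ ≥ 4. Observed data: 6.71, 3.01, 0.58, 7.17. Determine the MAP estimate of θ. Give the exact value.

The Uniform(0, θ) likelihood is θ^(−n) for θ ≥ max(xᵢ), zero otherwise. Here max(xᵢ) = 7.17.
Posterior ∝ θ^(−2) · θ^(−4) = θ^(−6) on θ ≥ max(4, 7.17) = 7.17.
This density is strictly decreasing in θ, so the posterior mode lies at the lower boundary of the support.

θ̂_MAP = 7.17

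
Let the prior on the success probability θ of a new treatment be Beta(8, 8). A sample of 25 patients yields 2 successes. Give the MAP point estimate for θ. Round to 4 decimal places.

θ̂_MAP = 0.2308

Prior: Beta(8, 8).
Data: 2 successes in 25 trials. The binomial likelihood contributes θ^2(1−θ)^23, so the posterior is Beta(8+2, 8+23) = Beta(10, 31).
For Beta(a, b) with a, b > 1 the mode is (a−1)/(a+b−2) = 9/39 ≈ 0.2308.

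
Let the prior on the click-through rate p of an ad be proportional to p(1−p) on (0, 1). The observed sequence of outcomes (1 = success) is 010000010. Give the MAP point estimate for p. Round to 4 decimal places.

The prior density ∝ p(1−p)^1 is the kernel of Beta(2, 2).
Data: 2 successes in 9 trials (from the sequence). The binomial likelihood contributes p^2(1−p)^7, so the posterior is Beta(2+2, 2+7) = Beta(4, 9).
For Beta(a, b) with a, b > 1 the mode is (a−1)/(a+b−2) = 3/11 ≈ 0.2727.

p̂_MAP = 0.2727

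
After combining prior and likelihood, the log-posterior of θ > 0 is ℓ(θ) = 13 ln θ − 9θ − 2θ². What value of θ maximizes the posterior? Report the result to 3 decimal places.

θ̂_MAP = 1.000

ℓ'(θ) = 13/θ − 9 − 4θ. Setting this to zero and multiplying by θ: 4θ² + 9θ − 13 = 0.
θ = (−9 + √(9² + 4·4·13)) / (2·4) = (−9 + √289) / 8 = (−9 + 17)/8 = 1.
ℓ''(θ) = −13/θ² − 4 < 0, confirming a maximum.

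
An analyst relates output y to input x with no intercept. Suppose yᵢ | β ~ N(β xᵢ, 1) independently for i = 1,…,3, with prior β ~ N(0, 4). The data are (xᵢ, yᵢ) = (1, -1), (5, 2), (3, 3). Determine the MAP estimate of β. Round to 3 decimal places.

log p(β | y) = −Σ(yᵢ − βxᵢ)²/(2·1) − β²/(2·4) + const.
Setting the derivative to zero: Σxᵢ(yᵢ − βxᵢ)/1 − β/4 = 0, so β = Σxᵢyᵢ / (Σxᵢ² + σ²/τ²).
Σxᵢyᵢ = 1·(-1) + 5·2 + 3·3 = 18; Σxᵢ² = 35; σ²/τ² = 0.25.
β̂_MAP = 18 / (35 + 0.25) = 18/35.25 ≈ 0.511.

β̂_MAP = 0.511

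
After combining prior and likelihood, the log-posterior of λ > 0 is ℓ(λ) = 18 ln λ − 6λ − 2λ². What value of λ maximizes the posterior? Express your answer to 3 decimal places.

ℓ'(λ) = 18/λ − 6 − 4λ. Setting this to zero and multiplying by λ: 4λ² + 6λ − 18 = 0.
λ = (−6 + √(6² + 4·4·18)) / (2·4) = (−6 + √324) / 8 = (−6 + 18)/8 = 3/2.
ℓ''(λ) = −18/λ² − 4 < 0, confirming a maximum.

λ̂_MAP = 1.500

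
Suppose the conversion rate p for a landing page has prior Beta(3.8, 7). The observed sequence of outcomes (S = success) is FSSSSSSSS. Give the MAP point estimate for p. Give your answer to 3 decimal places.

p̂_MAP = 0.607

Prior: Beta(3.8, 7).
Data: 8 successes in 9 trials (from the sequence). The binomial likelihood contributes p^8(1−p)^1, so the posterior is Beta(3.8+8, 7+1) = Beta(11.8, 8).
For Beta(a, b) with a, b > 1 the mode is (a−1)/(a+b−2) = 10.8/17.8 ≈ 0.607.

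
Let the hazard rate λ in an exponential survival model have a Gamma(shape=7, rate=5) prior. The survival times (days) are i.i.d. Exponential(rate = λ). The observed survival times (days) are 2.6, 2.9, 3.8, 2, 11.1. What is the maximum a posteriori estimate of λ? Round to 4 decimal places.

λ̂_MAP = 0.4015

The Exponential(rate=λ) likelihood is ∝ λ^n e^(−λΣtᵢ). Here n = 5 and Σtᵢ = 2.6 + 2.9 + 3.8 + 2 + 11.1 = 22.4.
Posterior ∝ λ^6e^(−5λ) · λ^5e^(−22.4λ) = λ^11e^(−27.4λ), i.e. Gamma(12, 27.4).
Mode = (a−1)/b = 11/27.4 ≈ 0.4015.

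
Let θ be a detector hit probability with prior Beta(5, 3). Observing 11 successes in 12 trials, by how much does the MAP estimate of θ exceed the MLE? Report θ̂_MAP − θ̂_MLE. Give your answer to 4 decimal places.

Posterior is Beta(16, 4); MAP = (16−1)/(20−2) = 15/18 ≈ 0.83333.
MLE ignores the prior: θ̂_MLE = k/n = 11/12 ≈ 0.91667.
Difference = 15/18 − 11/12 = -1/12 ≈ -0.0833.

MAP − MLE = -0.0833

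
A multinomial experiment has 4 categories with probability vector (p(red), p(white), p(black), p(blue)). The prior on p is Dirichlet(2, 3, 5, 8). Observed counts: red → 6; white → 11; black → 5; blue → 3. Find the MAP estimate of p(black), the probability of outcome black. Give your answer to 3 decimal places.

The posterior is Dirichlet(αᵢ + nᵢ) = Dirichlet(8, 14, 10, 11).
For a Dirichlet(a₁,…,a_K) with all aᵢ > 1, the mode has j-th component (aⱼ − 1)/(Σaᵢ − K).
Here Σaᵢ = 43 and K = 4, so p(black) = (10 − 1)/(43 − 4) = 9/39 ≈ 0.231.

MAP estimate of p(black) = 0.231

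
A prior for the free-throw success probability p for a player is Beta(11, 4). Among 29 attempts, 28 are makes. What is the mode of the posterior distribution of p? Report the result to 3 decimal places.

p̂_MAP = 0.905

Prior: Beta(11, 4).
Data: 28 successes in 29 trials. The binomial likelihood contributes p^28(1−p)^1, so the posterior is Beta(11+28, 4+1) = Beta(39, 5).
For Beta(a, b) with a, b > 1 the mode is (a−1)/(a+b−2) = 38/42 ≈ 0.905.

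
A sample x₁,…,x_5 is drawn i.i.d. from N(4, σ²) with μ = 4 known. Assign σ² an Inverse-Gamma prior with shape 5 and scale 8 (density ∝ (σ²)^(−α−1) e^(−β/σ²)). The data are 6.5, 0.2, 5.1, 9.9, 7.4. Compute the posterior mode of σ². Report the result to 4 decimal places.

σ̂²_MAP = 4.9571

Sum of squared deviations about the known mean: SS = (6.5−4)² + (0.2−4)² + (5.1−4)² + (9.9−4)² + (7.4−4)² = 68.27.
The Normal likelihood contributes (σ²)^(−n/2) exp(−SS/(2σ²)), so the posterior is Inverse-Gamma(α + n/2, β + SS/2) = Inverse-Gamma(7.5, 42.135).
The mode of Inverse-Gamma(a, b) is b/(a+1) = 42.135/8.5 ≈ 4.9571.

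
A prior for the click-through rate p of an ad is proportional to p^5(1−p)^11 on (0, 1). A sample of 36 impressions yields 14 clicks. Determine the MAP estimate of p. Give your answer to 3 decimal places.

The prior density ∝ p^5(1−p)^11 is the kernel of Beta(6, 12).
Data: 14 successes in 36 trials. The binomial likelihood contributes p^14(1−p)^22, so the posterior is Beta(6+14, 12+22) = Beta(20, 34).
For Beta(a, b) with a, b > 1 the mode is (a−1)/(a+b−2) = 19/52 ≈ 0.365.

p̂_MAP = 0.365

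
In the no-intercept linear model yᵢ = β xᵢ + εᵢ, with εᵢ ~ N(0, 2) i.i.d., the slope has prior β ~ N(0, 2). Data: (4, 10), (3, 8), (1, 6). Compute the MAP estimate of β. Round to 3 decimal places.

β̂_MAP = 2.593

log p(β | y) = −Σ(yᵢ − βxᵢ)²/(2·2) − β²/(2·2) + const.
Setting the derivative to zero: Σxᵢ(yᵢ − βxᵢ)/2 − β/2 = 0, so β = Σxᵢyᵢ / (Σxᵢ² + σ²/τ²).
Σxᵢyᵢ = 4·10 + 3·8 + 1·6 = 70; Σxᵢ² = 26; σ²/τ² = 1.
β̂_MAP = 70 / (26 + 1) = 70/27 ≈ 2.593.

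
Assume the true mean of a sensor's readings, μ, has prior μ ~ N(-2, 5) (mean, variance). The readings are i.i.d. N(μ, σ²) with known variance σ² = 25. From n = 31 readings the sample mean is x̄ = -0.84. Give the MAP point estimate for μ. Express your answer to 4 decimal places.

n = 31, x̄ = -0.84.
For a Normal prior and Normal likelihood with known variance, the posterior is Normal; its mode equals its mean, the precision-weighted average.
Prior precision 1/σ₀² = 1/5 = 0.2; data precision n/σ² = 31/25 = 1.24.
μ̂ = (0.2·(-2) + 1.24·(-0.84)) / (0.2 + 1.24) = (-1.4416)/1.44 = -901/900 ≈ -1.0011.

μ̂_MAP = -1.0011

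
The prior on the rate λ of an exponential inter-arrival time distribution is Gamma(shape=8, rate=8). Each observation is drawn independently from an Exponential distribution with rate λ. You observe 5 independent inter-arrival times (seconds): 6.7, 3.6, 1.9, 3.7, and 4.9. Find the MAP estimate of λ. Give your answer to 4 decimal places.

λ̂_MAP = 0.4167

The Exponential(rate=λ) likelihood is ∝ λ^n e^(−λΣtᵢ). Here n = 5 and Σtᵢ = 6.7 + 3.6 + 1.9 + 3.7 + 4.9 = 20.8.
Posterior ∝ λ^7e^(−8λ) · λ^5e^(−20.8λ) = λ^12e^(−28.8λ), i.e. Gamma(13, 28.8).
Mode = (a−1)/b = 12/28.8 ≈ 0.4167.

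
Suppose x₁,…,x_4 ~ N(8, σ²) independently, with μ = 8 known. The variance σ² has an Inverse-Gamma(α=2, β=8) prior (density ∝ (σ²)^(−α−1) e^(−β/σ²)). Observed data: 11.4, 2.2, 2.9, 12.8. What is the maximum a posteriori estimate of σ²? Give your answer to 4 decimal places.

σ̂²_MAP = 11.0250

Sum of squared deviations about the known mean: SS = (11.4−8)² + (2.2−8)² + (2.9−8)² + (12.8−8)² = 94.25.
The Normal likelihood contributes (σ²)^(−n/2) exp(−SS/(2σ²)), so the posterior is Inverse-Gamma(α + n/2, β + SS/2) = Inverse-Gamma(4, 55.125).
The mode of Inverse-Gamma(a, b) is b/(a+1) = 55.125/5 ≈ 11.0250.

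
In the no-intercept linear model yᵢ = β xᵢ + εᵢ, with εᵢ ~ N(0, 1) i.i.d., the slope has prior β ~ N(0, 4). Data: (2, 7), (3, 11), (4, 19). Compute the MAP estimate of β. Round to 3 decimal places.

β̂_MAP = 4.205

log p(β | y) = −Σ(yᵢ − βxᵢ)²/(2·1) − β²/(2·4) + const.
Setting the derivative to zero: Σxᵢ(yᵢ − βxᵢ)/1 − β/4 = 0, so β = Σxᵢyᵢ / (Σxᵢ² + σ²/τ²).
Σxᵢyᵢ = 2·7 + 3·11 + 4·19 = 123; Σxᵢ² = 29; σ²/τ² = 0.25.
β̂_MAP = 123 / (29 + 0.25) = 123/29.25 ≈ 4.205.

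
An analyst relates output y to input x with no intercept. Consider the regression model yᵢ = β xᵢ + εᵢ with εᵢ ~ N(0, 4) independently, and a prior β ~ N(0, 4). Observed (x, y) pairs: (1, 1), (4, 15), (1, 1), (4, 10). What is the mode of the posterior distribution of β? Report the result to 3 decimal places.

β̂_MAP = 2.914

log p(β | y) = −Σ(yᵢ − βxᵢ)²/(2·4) − β²/(2·4) + const.
Setting the derivative to zero: Σxᵢ(yᵢ − βxᵢ)/4 − β/4 = 0, so β = Σxᵢyᵢ / (Σxᵢ² + σ²/τ²).
Σxᵢyᵢ = 1·1 + 4·15 + 1·1 + 4·10 = 102; Σxᵢ² = 34; σ²/τ² = 1.
β̂_MAP = 102 / (34 + 1) = 102/35 ≈ 2.914.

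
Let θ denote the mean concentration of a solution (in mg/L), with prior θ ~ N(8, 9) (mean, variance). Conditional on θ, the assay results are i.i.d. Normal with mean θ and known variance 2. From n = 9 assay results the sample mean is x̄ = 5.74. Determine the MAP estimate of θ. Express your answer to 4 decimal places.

θ̂_MAP = 5.7945

n = 9, x̄ = 5.74.
For a Normal prior and Normal likelihood with known variance, the posterior is Normal; its mode equals its mean, the precision-weighted average.
Prior precision 1/σ₀² = 1/9; data precision n/σ² = 9/2 = 4.5.
θ̂ = ((1/9)·8 + 4.5·5.74) / (1/9 + 4.5) = (24047/900)/(83/18) = 24047/4150 ≈ 5.7945.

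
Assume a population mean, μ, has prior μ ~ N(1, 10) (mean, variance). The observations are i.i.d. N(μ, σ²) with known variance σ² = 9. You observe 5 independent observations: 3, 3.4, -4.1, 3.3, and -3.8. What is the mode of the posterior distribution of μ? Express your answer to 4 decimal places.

n = 5; x̄ = (3 + 3.4 + (-4.1) + 3.3 + (-3.8))/5 = 1.8/5 = 0.36.
For a Normal prior and Normal likelihood with known variance, the posterior is Normal; its mode equals its mean, the precision-weighted average.
Prior precision 1/σ₀² = 1/10 = 0.1; data precision n/σ² = 5/9.
μ̂ = (0.1·1 + (5/9)·0.36) / (0.1 + 5/9) = 0.3/(59/90) = 27/59 ≈ 0.4576.

μ̂_MAP = 0.4576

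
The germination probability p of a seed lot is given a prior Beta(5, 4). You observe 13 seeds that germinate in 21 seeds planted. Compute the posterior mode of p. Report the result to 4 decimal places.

Prior: Beta(5, 4).
Data: 13 successes in 21 trials. The binomial likelihood contributes p^13(1−p)^8, so the posterior is Beta(5+13, 4+8) = Beta(18, 12).
For Beta(a, b) with a, b > 1 the mode is (a−1)/(a+b−2) = 17/28 ≈ 0.6071.

p̂_MAP = 0.6071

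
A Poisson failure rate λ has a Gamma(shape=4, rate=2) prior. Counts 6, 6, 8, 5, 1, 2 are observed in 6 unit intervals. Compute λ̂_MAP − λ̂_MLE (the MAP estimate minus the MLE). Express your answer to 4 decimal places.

Σxᵢ = 28. Posterior is Gamma(32, 8); MAP = (32−1)/8 = 31/8 ≈ 3.87500.
MLE = x̄ = 28/6 ≈ 4.66667.
Difference = 31/8 − 28/6 = -19/24 ≈ -0.7917.

MAP − MLE = -0.7917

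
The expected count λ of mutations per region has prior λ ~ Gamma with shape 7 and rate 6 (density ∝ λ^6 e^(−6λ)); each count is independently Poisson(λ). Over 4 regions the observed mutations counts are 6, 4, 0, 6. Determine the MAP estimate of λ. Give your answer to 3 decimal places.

Σxᵢ = 6+4+0+6 = 16, with n = 4.
Posterior ∝ λ^6e^(−6λ) · λ^16e^(−4λ) = λ^22e^(−10λ), i.e. Gamma(shape=23, rate=10).
The mode of a Gamma(a, b) with a ≥ 1 (shape–rate) is (a−1)/b = 22/10 ≈ 2.200.

λ̂_MAP = 2.200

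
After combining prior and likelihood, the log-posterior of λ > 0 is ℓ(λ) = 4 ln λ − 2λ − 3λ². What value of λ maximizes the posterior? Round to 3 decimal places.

ℓ'(λ) = 4/λ − 2 − 6λ. Setting this to zero and multiplying by λ: 6λ² + 2λ − 4 = 0.
λ = (−2 + √(2² + 4·6·4)) / (2·6) = (−2 + √100) / 12 = (−2 + 10)/12 = 2/3.
ℓ''(λ) = −4/λ² − 6 < 0, confirming a maximum.

λ̂_MAP = 0.667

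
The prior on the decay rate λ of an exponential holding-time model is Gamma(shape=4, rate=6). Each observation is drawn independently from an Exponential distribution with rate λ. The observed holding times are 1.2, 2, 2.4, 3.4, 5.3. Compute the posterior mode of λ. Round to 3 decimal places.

λ̂_MAP = 0.394

The Exponential(rate=λ) likelihood is ∝ λ^n e^(−λΣtᵢ). Here n = 5 and Σtᵢ = 1.2 + 2 + 2.4 + 3.4 + 5.3 = 14.3.
Posterior ∝ λ^3e^(−6λ) · λ^5e^(−14.3λ) = λ^8e^(−20.3λ), i.e. Gamma(9, 20.3).
Mode = (a−1)/b = 8/20.3 ≈ 0.394.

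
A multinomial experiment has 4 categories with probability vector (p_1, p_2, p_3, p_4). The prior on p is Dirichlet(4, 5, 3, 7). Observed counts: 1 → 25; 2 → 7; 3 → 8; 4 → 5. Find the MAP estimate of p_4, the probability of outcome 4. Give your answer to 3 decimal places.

MAP estimate: 0.183

The posterior is Dirichlet(αᵢ + nᵢ) = Dirichlet(29, 12, 11, 12).
For a Dirichlet(a₁,…,a_K) with all aᵢ > 1, the mode has j-th component (aⱼ − 1)/(Σaᵢ − K).
Here Σaᵢ = 64 and K = 4, so p_4 = (12 − 1)/(64 − 4) = 11/60 ≈ 0.183.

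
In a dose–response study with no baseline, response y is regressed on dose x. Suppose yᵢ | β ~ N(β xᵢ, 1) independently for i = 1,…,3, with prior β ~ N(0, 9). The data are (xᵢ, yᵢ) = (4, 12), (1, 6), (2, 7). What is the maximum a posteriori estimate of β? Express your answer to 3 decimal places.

β̂_MAP = 3.221

log p(β | y) = −Σ(yᵢ − βxᵢ)²/(2·1) − β²/(2·9) + const.
Setting the derivative to zero: Σxᵢ(yᵢ − βxᵢ)/1 − β/9 = 0, so β = Σxᵢyᵢ / (Σxᵢ² + σ²/τ²).
Σxᵢyᵢ = 4·12 + 1·6 + 2·7 = 68; Σxᵢ² = 21; σ²/τ² = 1/9.
β̂_MAP = 68 / (21 + 1/9) = 68/(190/9) = 306/95 ≈ 3.221.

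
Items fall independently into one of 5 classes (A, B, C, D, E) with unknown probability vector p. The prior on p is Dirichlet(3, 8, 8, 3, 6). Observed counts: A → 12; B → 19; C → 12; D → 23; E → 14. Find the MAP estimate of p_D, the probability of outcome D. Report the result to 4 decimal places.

The posterior is Dirichlet(αᵢ + nᵢ) = Dirichlet(15, 27, 20, 26, 20).
For a Dirichlet(a₁,…,a_K) with all aᵢ > 1, the mode has j-th component (aⱼ − 1)/(Σaᵢ − K).
Here Σaᵢ = 108 and K = 5, so p_D = (26 − 1)/(108 − 5) = 25/103 ≈ 0.2427.

MAP estimate of p_D = 0.2427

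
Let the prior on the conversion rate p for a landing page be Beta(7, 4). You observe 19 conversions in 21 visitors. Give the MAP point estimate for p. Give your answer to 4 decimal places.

p̂_MAP = 0.8333

Prior: Beta(7, 4).
Data: 19 successes in 21 trials. The binomial likelihood contributes p^19(1−p)^2, so the posterior is Beta(7+19, 4+2) = Beta(26, 6).
For Beta(a, b) with a, b > 1 the mode is (a−1)/(a+b−2) = 25/30 ≈ 0.8333.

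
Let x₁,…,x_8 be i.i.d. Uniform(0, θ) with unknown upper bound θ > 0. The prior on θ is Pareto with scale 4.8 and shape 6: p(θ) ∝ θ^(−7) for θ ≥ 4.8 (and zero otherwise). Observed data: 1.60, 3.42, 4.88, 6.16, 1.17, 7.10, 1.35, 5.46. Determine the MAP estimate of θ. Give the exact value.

The Uniform(0, θ) likelihood is θ^(−n) for θ ≥ max(xᵢ), zero otherwise. Here max(xᵢ) = 7.10.
Posterior ∝ θ^(−7) · θ^(−8) = θ^(−15) on θ ≥ max(4.8, 7.10) = 7.10.
This density is strictly decreasing in θ, so the posterior mode lies at the lower boundary of the support.

θ̂_MAP = 7.10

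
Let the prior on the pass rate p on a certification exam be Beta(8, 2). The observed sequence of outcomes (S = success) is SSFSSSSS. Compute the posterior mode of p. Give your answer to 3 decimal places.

p̂_MAP = 0.875

Prior: Beta(8, 2).
Data: 7 successes in 8 trials (from the sequence). The binomial likelihood contributes p^7(1−p)^1, so the posterior is Beta(8+7, 2+1) = Beta(15, 3).
For Beta(a, b) with a, b > 1 the mode is (a−1)/(a+b−2) = 14/16 ≈ 0.875.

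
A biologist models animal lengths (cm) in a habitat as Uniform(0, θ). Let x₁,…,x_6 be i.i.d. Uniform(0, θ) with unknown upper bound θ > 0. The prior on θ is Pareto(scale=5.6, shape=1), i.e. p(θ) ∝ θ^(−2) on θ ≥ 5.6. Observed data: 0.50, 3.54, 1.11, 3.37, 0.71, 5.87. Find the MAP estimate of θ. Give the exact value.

θ̂_MAP = 5.87

The Uniform(0, θ) likelihood is θ^(−n) for θ ≥ max(xᵢ), zero otherwise. Here max(xᵢ) = 5.87.
Posterior ∝ θ^(−2) · θ^(−6) = θ^(−8) on θ ≥ max(5.6, 5.87) = 5.87.
This density is strictly decreasing in θ, so the posterior mode lies at the lower boundary of the support.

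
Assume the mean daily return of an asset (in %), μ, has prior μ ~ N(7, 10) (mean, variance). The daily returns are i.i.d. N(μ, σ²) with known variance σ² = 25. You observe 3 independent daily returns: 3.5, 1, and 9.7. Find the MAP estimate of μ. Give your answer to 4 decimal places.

μ̂_MAP = 5.7636

n = 3; x̄ = (3.5 + 1 + 9.7)/3 = 14.2/3 = 71/15 ≈ 4.7333.
For a Normal prior and Normal likelihood with known variance, the posterior is Normal; its mode equals its mean, the precision-weighted average.
Prior precision 1/σ₀² = 1/10 = 0.1; data precision n/σ² = 3/25 = 0.12.
μ̂ = (0.1·7 + 0.12·(71/15)) / (0.1 + 0.12) = 1.268/0.22 = 317/55 ≈ 5.7636.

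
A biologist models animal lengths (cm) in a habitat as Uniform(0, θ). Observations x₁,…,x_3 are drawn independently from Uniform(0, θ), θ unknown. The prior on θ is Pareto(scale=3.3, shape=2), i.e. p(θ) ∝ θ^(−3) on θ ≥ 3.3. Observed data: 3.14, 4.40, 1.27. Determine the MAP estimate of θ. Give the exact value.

θ̂_MAP = 4.40

The Uniform(0, θ) likelihood is θ^(−n) for θ ≥ max(xᵢ), zero otherwise. Here max(xᵢ) = 4.40.
Posterior ∝ θ^(−3) · θ^(−3) = θ^(−6) on θ ≥ max(3.3, 4.40) = 4.40.
This density is strictly decreasing in θ, so the posterior mode lies at the lower boundary of the support.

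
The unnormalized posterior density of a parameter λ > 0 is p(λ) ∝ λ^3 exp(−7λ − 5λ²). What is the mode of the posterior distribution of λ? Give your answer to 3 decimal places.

λ̂_MAP = 0.300

ℓ'(λ) = 3/λ − 7 − 10λ. Setting this to zero and multiplying by λ: 10λ² + 7λ − 3 = 0.
λ = (−7 + √(7² + 4·10·3)) / (2·10) = (−7 + √169) / 20 = (−7 + 13)/20 = 3/10.
ℓ''(λ) = −3/λ² − 10 < 0, confirming a maximum.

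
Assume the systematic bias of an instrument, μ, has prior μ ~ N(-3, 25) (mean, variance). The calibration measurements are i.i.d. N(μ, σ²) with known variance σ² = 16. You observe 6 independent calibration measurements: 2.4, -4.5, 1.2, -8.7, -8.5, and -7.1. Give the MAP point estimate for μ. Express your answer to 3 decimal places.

n = 6; x̄ = (2.4 + (-4.5) + 1.2 + (-8.7) + (-8.5) + (-7.1))/6 = -25.2/6 = -4.2.
For a Normal prior and Normal likelihood with known variance, the posterior is Normal; its mode equals its mean, the precision-weighted average.
Prior precision 1/σ₀² = 1/25 = 0.04; data precision n/σ² = 6/16 = 0.375.
μ̂ = (0.04·(-3) + 0.375·(-4.2)) / (0.04 + 0.375) = (-1.695)/0.415 = -339/83 ≈ -4.084.

μ̂_MAP = -4.084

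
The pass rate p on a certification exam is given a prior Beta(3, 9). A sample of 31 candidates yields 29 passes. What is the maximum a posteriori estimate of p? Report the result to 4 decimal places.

p̂_MAP = 0.7561

Prior: Beta(3, 9).
Data: 29 successes in 31 trials. The binomial likelihood contributes p^29(1−p)^2, so the posterior is Beta(3+29, 9+2) = Beta(32, 11).
For Beta(a, b) with a, b > 1 the mode is (a−1)/(a+b−2) = 31/41 ≈ 0.7561.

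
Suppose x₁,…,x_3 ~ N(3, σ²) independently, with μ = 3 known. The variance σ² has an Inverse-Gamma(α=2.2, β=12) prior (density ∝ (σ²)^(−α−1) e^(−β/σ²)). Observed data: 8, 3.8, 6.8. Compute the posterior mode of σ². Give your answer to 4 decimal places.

σ̂²_MAP = 6.8170

Sum of squared deviations about the known mean: SS = (8−3)² + (3.8−3)² + (6.8−3)² = 40.08.
The Normal likelihood contributes (σ²)^(−n/2) exp(−SS/(2σ²)), so the posterior is Inverse-Gamma(α + n/2, β + SS/2) = Inverse-Gamma(3.7, 32.04).
The mode of Inverse-Gamma(a, b) is b/(a+1) = 32.04/4.7 ≈ 6.8170.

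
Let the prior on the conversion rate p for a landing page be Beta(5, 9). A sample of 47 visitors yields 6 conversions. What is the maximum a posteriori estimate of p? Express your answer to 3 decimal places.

Prior: Beta(5, 9).
Data: 6 successes in 47 trials. The binomial likelihood contributes p^6(1−p)^41, so the posterior is Beta(5+6, 9+41) = Beta(11, 50).
For Beta(a, b) with a, b > 1 the mode is (a−1)/(a+b−2) = 10/59 ≈ 0.169.

p̂_MAP = 0.169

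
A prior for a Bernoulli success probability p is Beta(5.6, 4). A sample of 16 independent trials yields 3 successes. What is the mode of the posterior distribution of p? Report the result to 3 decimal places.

Prior: Beta(5.6, 4).
Data: 3 successes in 16 trials. The binomial likelihood contributes p^3(1−p)^13, so the posterior is Beta(5.6+3, 4+13) = Beta(8.6, 17).
For Beta(a, b) with a, b > 1 the mode is (a−1)/(a+b−2) = 7.6/23.6 ≈ 0.322.

p̂_MAP = 0.322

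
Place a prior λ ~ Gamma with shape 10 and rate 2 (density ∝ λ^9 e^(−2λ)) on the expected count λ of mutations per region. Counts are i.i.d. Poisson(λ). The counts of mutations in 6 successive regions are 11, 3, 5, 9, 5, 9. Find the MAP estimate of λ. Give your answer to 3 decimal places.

Σxᵢ = 11+3+5+9+5+9 = 42, with n = 6.
Posterior ∝ λ^9e^(−2λ) · λ^42e^(−6λ) = λ^51e^(−8λ), i.e. Gamma(shape=52, rate=8).
The mode of a Gamma(a, b) with a ≥ 1 (shape–rate) is (a−1)/b = 51/8 ≈ 6.375.

λ̂_MAP = 6.375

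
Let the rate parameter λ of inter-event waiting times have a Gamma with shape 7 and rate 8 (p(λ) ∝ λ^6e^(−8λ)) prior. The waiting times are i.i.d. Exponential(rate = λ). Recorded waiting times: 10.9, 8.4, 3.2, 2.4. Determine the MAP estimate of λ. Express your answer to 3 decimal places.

The Exponential(rate=λ) likelihood is ∝ λ^n e^(−λΣtᵢ). Here n = 4 and Σtᵢ = 10.9 + 8.4 + 3.2 + 2.4 = 24.9.
Posterior ∝ λ^6e^(−8λ) · λ^4e^(−24.9λ) = λ^10e^(−32.9λ), i.e. Gamma(11, 32.9).
Mode = (a−1)/b = 10/32.9 ≈ 0.304.

λ̂_MAP = 0.304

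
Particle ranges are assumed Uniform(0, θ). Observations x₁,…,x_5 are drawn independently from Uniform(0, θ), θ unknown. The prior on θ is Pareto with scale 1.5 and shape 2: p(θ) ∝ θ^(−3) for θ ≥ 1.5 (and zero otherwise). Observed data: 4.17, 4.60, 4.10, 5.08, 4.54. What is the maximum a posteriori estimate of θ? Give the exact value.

The Uniform(0, θ) likelihood is θ^(−n) for θ ≥ max(xᵢ), zero otherwise. Here max(xᵢ) = 5.08.
Posterior ∝ θ^(−3) · θ^(−5) = θ^(−8) on θ ≥ max(1.5, 5.08) = 5.08.
This density is strictly decreasing in θ, so the posterior mode lies at the lower boundary of the support.

θ̂_MAP = 5.08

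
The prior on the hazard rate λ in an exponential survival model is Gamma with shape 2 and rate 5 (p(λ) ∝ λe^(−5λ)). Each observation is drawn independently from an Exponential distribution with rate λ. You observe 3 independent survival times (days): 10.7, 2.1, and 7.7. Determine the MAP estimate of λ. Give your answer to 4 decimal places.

λ̂_MAP = 0.1569

The Exponential(rate=λ) likelihood is ∝ λ^n e^(−λΣtᵢ). Here n = 3 and Σtᵢ = 10.7 + 2.1 + 7.7 = 20.5.
Posterior ∝ λe^(−5λ) · λ^3e^(−20.5λ) = λ^4e^(−25.5λ), i.e. Gamma(5, 25.5).
Mode = (a−1)/b = 4/25.5 ≈ 0.1569.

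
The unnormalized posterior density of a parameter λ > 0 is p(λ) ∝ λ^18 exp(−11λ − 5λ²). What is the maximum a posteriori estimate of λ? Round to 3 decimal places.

ℓ'(λ) = 18/λ − 11 − 10λ. Setting this to zero and multiplying by λ: 10λ² + 11λ − 18 = 0.
λ = (−11 + √(11² + 4·10·18)) / (2·10) = (−11 + √841) / 20 = (−11 + 29)/20 = 9/10.
ℓ''(λ) = −18/λ² − 10 < 0, confirming a maximum.

λ̂_MAP = 0.900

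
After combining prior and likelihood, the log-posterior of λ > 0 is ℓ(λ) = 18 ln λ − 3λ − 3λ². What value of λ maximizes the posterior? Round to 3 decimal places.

λ̂_MAP = 1.500

ℓ'(λ) = 18/λ − 3 − 6λ. Setting this to zero and multiplying by λ: 6λ² + 3λ − 18 = 0.
λ = (−3 + √(3² + 4·6·18)) / (2·6) = (−3 + √441) / 12 = (−3 + 21)/12 = 3/2.
ℓ''(λ) = −18/λ² − 6 < 0, confirming a maximum.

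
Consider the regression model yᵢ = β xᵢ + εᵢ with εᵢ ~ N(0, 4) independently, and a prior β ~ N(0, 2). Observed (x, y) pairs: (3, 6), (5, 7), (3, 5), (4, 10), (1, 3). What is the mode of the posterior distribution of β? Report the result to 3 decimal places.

β̂_MAP = 1.790

log p(β | y) = −Σ(yᵢ − βxᵢ)²/(2·4) − β²/(2·2) + const.
Setting the derivative to zero: Σxᵢ(yᵢ − βxᵢ)/4 − β/2 = 0, so β = Σxᵢyᵢ / (Σxᵢ² + σ²/τ²).
Σxᵢyᵢ = 3·6 + 5·7 + 3·5 + 4·10 + 1·3 = 111; Σxᵢ² = 60; σ²/τ² = 2.
β̂_MAP = 111 / (60 + 2) = 111/62 ≈ 1.790.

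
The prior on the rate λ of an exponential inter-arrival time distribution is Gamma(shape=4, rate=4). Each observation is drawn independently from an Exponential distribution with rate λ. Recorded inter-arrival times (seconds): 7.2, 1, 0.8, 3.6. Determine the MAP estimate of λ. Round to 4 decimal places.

λ̂_MAP = 0.4217

The Exponential(rate=λ) likelihood is ∝ λ^n e^(−λΣtᵢ). Here n = 4 and Σtᵢ = 7.2 + 1 + 0.8 + 3.6 = 12.6.
Posterior ∝ λ^3e^(−4λ) · λ^4e^(−12.6λ) = λ^7e^(−16.6λ), i.e. Gamma(8, 16.6).
Mode = (a−1)/b = 7/16.6 ≈ 0.4217.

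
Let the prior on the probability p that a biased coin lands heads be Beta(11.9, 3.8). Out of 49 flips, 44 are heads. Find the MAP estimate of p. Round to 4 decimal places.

Prior: Beta(11.9, 3.8).
Data: 44 successes in 49 trials. The binomial likelihood contributes p^44(1−p)^5, so the posterior is Beta(11.9+44, 3.8+5) = Beta(55.9, 8.8).
For Beta(a, b) with a, b > 1 the mode is (a−1)/(a+b−2) = 54.9/62.7 ≈ 0.8756.

p̂_MAP = 0.8756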